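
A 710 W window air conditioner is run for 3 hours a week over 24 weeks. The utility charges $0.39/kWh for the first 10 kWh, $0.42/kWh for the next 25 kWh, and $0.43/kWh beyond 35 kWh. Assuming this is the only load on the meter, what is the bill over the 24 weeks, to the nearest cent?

$21.33

Runtime = 3 h/week × 24 weeks = 72 h
Energy = 0.71 kW × 72 h = 51.12 kWh
Tier 1 (0–10 kWh): 10 × $0.39 = $3.9
Tier 2 (10–35 kWh): 25 × $0.42 = $10.5
Above 35 kWh: 16.12 × $0.43 = $6.9316
Bill = $21.33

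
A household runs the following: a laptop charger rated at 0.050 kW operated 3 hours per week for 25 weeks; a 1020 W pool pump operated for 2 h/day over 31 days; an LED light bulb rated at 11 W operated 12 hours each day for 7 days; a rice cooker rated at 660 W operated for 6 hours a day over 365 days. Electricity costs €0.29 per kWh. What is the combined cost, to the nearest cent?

laptop charger: Runtime = 3 h/week × 25 weeks = 75 h
laptop charger: 0.05 kW × 75 h = 3.75 kWh
pool pump: Runtime = 2 h/day × 31 days = 62 h
pool pump: 1.02 kW × 62 h = 63.24 kWh
LED light bulb: Runtime = 12 h/day × 7 days = 84 h
LED light bulb: 0.011 kW × 84 h = 0.924 kWh
rice cooker: Runtime = 6 h/day × 365 days = 2190 h
rice cooker: 0.66 kW × 2190 h = 1445.4 kWh
Total energy = 1513.314 kWh
Cost = 1513.314 × €0.29 = €438.86

€438.86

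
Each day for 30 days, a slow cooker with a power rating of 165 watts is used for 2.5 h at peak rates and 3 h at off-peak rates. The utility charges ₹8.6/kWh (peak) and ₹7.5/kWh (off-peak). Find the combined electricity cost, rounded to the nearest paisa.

₹217.80

Peak energy = 0.165 kW × 2.5 h × 30 = 12.375 kWh
Off-peak energy = 0.165 kW × 3 h × 30 = 14.85 kWh
Cost = 12.375 × ₹8.6 + 14.85 × ₹7.5 = ₹106.425 + ₹111.375 = ₹217.80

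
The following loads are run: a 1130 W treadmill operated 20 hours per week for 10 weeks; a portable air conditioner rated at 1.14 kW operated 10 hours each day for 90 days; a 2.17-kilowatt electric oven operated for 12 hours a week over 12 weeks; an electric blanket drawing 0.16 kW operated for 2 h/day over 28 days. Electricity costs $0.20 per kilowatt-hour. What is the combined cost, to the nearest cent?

$314.69

treadmill: Runtime = 20 h/week × 10 weeks = 200 h
treadmill: 1.13 kW × 200 h = 226 kWh
portable air conditioner: Runtime = 10 h/day × 90 days = 900 h
portable air conditioner: 1.14 kW × 900 h = 1026 kWh
electric oven: Runtime = 12 h/week × 12 weeks = 144 h
electric oven: 2.17 kW × 144 h = 312.48 kWh
electric blanket: Runtime = 2 h/day × 28 days = 56 h
electric blanket: 0.16 kW × 56 h = 8.96 kWh
Total energy = 1573.44 kWh
Cost = 1573.44 × $0.20 = $314.69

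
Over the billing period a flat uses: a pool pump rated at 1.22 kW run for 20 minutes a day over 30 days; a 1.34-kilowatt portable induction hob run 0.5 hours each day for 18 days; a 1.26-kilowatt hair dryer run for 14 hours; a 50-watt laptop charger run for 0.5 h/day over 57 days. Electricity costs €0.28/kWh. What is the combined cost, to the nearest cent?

€12.13

pool pump: Runtime = 20 min × 30 = 600 min = 10 h
pool pump: 1.22 kW × 10 h = 12.2 kWh
portable induction hob: Runtime = 0.5 h/day × 18 days = 9 h
portable induction hob: 1.34 kW × 9 h = 12.06 kWh
hair dryer: 1.26 kW × 14 h = 17.64 kWh
laptop charger: Runtime = 0.5 h/day × 57 days = 28.5 h
laptop charger: 0.05 kW × 28.5 h = 1.425 kWh
Total energy = 43.325 kWh
Cost = 43.325 × €0.28 = €12.13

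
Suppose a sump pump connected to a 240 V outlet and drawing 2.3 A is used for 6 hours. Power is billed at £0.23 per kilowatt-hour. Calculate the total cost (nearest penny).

Power = 2.3 A × 240 V = 552 W = 0.552 kW
Energy = 0.552 kW × 6 h = 3.312 kWh
Cost = 3.312 kWh × £0.23/kWh = £0.76

£0.76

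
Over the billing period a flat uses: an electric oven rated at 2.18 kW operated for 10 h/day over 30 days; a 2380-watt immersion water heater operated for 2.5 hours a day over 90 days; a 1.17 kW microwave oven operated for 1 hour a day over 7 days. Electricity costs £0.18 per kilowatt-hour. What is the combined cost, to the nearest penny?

£215.58

electric oven: Runtime = 10 h/day × 30 days = 300 h
electric oven: 2.18 kW × 300 h = 654 kWh
immersion water heater: Runtime = 2.5 h/day × 90 days = 225 h
immersion water heater: 2.38 kW × 225 h = 535.5 kWh
microwave oven: Runtime = 1 h/day × 7 days = 7 h
microwave oven: 1.17 kW × 7 h = 8.19 kWh
Total energy = 1197.69 kWh
Cost = 1197.69 × £0.18 = £215.58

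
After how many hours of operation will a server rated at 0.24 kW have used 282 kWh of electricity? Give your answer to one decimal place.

Hours = 282 kWh ÷ 0.24 kW = 1175.0 h

1175.0 h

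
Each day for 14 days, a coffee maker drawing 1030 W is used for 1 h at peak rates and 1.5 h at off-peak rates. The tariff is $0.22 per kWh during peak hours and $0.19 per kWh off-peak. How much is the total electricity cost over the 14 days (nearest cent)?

Peak energy = 1.03 kW × 1 h × 14 = 14.42 kWh
Off-peak energy = 1.03 kW × 1.5 h × 14 = 21.63 kWh
Cost = 14.42 × $0.22 + 21.63 × $0.19 = $3.1724 + $4.1097 = $7.28

$7.28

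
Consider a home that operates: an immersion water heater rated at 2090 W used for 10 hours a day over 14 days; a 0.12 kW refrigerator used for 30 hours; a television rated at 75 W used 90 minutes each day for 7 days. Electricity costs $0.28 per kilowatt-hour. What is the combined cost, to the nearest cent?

immersion water heater: Runtime = 10 h/day × 14 days = 140 h
immersion water heater: 2.09 kW × 140 h = 292.6 kWh
refrigerator: 0.12 kW × 30 h = 3.6 kWh
television: Runtime = 90 min × 7 = 630 min = 10.5 h
television: 0.075 kW × 10.5 h = 0.7875 kWh
Total energy = 296.9875 kWh
Cost = 296.9875 × $0.28 = $83.16

$83.16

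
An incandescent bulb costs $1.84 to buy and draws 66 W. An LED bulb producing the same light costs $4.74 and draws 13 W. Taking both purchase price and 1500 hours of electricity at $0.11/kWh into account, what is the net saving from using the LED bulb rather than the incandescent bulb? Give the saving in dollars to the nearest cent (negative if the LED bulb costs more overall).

$5.85

incandescent bulb: $1.84 + (66/1000) kW × 1500 h × $0.11 = $1.84 + $10.89 = $12.73
LED bulb: $4.74 + (13/1000) kW × 1500 h × $0.11 = $4.74 + $2.145 = $6.885
Saving = $12.73 − $6.885 = $5.845 → $5.85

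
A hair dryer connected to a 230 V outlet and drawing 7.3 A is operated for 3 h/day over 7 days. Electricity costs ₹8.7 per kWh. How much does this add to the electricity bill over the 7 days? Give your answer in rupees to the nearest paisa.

Power = 7.3 A × 230 V = 1679 W = 1.679 kW
Runtime = 3 h/day × 7 days = 21 h
Energy = 1.679 kW × 21 h = 35.259 kWh
Cost = 35.259 kWh × ₹8.7/kWh = ₹306.75

₹306.75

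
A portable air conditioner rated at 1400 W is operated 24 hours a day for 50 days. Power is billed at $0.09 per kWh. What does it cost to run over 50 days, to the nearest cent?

Runtime = 24 h × 50 = 1200 h
Energy = 1.4 kW × 1200 h = 1680 kWh
Cost = 1680 kWh × $0.09/kWh = $151.20

$151.20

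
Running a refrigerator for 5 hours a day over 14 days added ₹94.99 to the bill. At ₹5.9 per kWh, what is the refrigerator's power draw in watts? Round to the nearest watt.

230 W

Energy = ₹94.99 ÷ ₹5.9/kWh = 16.1 kWh
Runtime = 5 h/day × 14 days = 70 h
Power = 16.1 kWh ÷ 70 h = 0.23 kW = 230 W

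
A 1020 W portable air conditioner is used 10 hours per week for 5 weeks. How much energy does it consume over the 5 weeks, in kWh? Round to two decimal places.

Runtime = 10 h/week × 5 weeks = 50 h
Energy = 1.02 kW × 50 h = 51 kWh

51.00 kWh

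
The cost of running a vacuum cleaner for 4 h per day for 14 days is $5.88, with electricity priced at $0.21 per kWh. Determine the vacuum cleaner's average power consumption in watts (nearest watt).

500 W

Energy = $5.88 ÷ $0.21/kWh = 28 kWh
Runtime = 4 h/day × 14 days = 56 h
Power = 28 kWh ÷ 56 h = 0.5 kW = 500 W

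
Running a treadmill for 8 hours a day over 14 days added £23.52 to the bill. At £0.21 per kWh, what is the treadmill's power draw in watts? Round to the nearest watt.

Energy = £23.52 ÷ £0.21/kWh = 112 kWh
Runtime = 8 h/day × 14 days = 112 h
Power = 112 kWh ÷ 112 h = 1 kW = 1000 W

1000 W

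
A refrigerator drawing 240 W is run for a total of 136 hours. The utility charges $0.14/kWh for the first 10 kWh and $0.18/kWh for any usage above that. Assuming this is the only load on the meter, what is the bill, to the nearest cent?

$5.48

Energy = 0.24 kW × 136 h = 32.64 kWh
Tier 1 (0–10 kWh): 10 × $0.14 = $1.4
Above 10 kWh: 22.64 × $0.18 = $4.0752
Bill = $5.48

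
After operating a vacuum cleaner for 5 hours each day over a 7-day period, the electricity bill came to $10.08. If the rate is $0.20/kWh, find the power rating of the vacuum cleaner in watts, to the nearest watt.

Energy = $10.08 ÷ $0.20/kWh = 50.4 kWh
Runtime = 5 h/day × 7 days = 35 h
Power = 50.4 kWh ÷ 35 h = 1.44 kW = 1440 W

1440 W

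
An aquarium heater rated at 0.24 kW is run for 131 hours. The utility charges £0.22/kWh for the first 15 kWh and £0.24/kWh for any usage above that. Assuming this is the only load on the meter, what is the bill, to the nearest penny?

£7.25

Energy = 0.24 kW × 131 h = 31.44 kWh
Tier 1 (0–15 kWh): 15 × £0.22 = £3.3
Above 15 kWh: 16.44 × £0.24 = £3.9456
Bill = £7.25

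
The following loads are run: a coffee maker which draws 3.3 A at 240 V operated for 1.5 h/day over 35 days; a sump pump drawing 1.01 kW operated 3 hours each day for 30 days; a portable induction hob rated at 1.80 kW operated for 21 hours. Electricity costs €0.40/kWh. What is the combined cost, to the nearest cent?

coffee maker: Power = 3.3 A × 240 V = 792 W = 0.792 kW
coffee maker: Runtime = 1.5 h/day × 35 days = 52.5 h
coffee maker: 0.792 kW × 52.5 h = 41.58 kWh
sump pump: Runtime = 3 h/day × 30 days = 90 h
sump pump: 1.01 kW × 90 h = 90.9 kWh
portable induction hob: 1.8 kW × 21 h = 37.8 kWh
Total energy = 170.28 kWh
Cost = 170.28 × €0.40 = €68.11

€68.11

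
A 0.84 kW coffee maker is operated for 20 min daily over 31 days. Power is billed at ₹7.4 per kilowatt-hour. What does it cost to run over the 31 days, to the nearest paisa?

Runtime = 20 min × 31 = 620 min = 10.333333… h
Energy = 0.84 kW × 10.333333… h = 8.68 kWh
Cost = 8.68 kWh × ₹7.4/kWh = ₹64.23

₹64.23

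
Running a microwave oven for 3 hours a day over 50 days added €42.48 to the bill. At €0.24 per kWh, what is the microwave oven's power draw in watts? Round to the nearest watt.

1180 W

Energy = €42.48 ÷ €0.24/kWh = 177 kWh
Runtime = 3 h/day × 50 days = 150 h
Power = 177 kWh ÷ 150 h = 1.18 kW = 1180 W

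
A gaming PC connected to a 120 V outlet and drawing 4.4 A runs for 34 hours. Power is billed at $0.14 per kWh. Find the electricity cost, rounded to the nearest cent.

Power = 4.4 A × 120 V = 528 W = 0.528 kW
Energy = 0.528 kW × 34 h = 17.952 kWh
Cost = 17.952 kWh × $0.14/kWh = $2.51

$2.51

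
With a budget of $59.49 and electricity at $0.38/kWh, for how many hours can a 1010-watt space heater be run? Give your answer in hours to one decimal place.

Energy available = $59.49 ÷ $0.38/kWh = 156.5526 kWh
Hours = 156.5526 kWh ÷ 1.01 kW = 155.0 h

155.0 h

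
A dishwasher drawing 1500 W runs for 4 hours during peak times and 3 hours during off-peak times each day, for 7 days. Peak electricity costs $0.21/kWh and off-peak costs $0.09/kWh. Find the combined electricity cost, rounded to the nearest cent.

Peak energy = 1.5 kW × 4 h × 7 = 42 kWh
Off-peak energy = 1.5 kW × 3 h × 7 = 31.5 kWh
Cost = 42 × $0.21 + 31.5 × $0.09 = $8.82 + $2.835 = $11.66

$11.66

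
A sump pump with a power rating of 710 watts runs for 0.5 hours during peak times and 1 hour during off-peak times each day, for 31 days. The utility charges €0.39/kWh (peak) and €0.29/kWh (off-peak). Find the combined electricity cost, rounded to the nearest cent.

€10.67

Peak energy = 0.71 kW × 0.5 h × 31 = 11.005 kWh
Off-peak energy = 0.71 kW × 1 h × 31 = 22.01 kWh
Cost = 11.005 × €0.39 + 22.01 × €0.29 = €4.29195 + €6.3829 = €10.67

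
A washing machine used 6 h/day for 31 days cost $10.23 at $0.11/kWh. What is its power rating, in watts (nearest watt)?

Energy = $10.23 ÷ $0.11/kWh = 93 kWh
Runtime = 6 h/day × 31 days = 186 h
Power = 93 kWh ÷ 186 h = 0.5 kW = 500 W

500 W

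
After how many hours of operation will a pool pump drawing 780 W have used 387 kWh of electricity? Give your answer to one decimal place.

Hours = 387 kWh ÷ 0.78 kW = 496.2 h

496.2 h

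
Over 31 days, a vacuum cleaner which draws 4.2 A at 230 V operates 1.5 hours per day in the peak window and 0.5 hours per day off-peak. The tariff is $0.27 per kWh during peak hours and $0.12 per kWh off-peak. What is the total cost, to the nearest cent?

$13.92

Power = 4.2 A × 230 V = 966 W = 0.966 kW
Peak energy = 0.966 kW × 1.5 h × 31 = 44.919 kWh
Off-peak energy = 0.966 kW × 0.5 h × 31 = 14.973 kWh
Cost = 44.919 × $0.27 + 14.973 × $0.12 = $12.12813 + $1.79676 = $13.92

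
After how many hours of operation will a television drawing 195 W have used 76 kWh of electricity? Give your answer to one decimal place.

389.7 h

Hours = 76 kWh ÷ 0.195 kW = 389.7 h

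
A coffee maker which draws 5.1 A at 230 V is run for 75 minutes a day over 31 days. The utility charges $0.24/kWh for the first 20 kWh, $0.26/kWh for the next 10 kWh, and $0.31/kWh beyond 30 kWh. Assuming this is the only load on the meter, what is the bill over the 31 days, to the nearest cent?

$12.19

Power = 5.1 A × 230 V = 1173 W = 1.173 kW
Runtime = 75 min × 31 = 2325 min = 38.75 h
Energy = 1.173 kW × 38.75 h = 45.45375 kWh
Tier 1 (0–20 kWh): 20 × $0.24 = $4.8
Tier 2 (20–30 kWh): 10 × $0.26 = $2.6
Above 30 kWh: 15.45375 × $0.31 = $4.790662…
Bill = $12.19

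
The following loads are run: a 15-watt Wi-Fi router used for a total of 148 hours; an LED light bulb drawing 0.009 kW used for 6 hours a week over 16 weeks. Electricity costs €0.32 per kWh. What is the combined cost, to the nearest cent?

€0.99

Wi-Fi router: 0.015 kW × 148 h = 2.22 kWh
LED light bulb: Runtime = 6 h/week × 16 weeks = 96 h
LED light bulb: 0.009 kW × 96 h = 0.864 kWh
Total energy = 3.084 kWh
Cost = 3.084 × €0.32 = €0.99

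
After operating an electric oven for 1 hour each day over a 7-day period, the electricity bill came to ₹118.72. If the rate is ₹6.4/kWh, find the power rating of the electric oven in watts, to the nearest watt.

Energy = ₹118.72 ÷ ₹6.4/kWh = 18.55 kWh
Runtime = 1 h/day × 7 days = 7 h
Power = 18.55 kWh ÷ 7 h = 2.65 kW = 2650 W

2650 W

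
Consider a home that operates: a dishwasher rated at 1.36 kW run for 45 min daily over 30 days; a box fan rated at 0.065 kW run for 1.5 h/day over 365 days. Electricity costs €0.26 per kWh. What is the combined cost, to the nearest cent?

dishwasher: Runtime = 45 min × 30 = 1350 min = 22.5 h
dishwasher: 1.36 kW × 22.5 h = 30.6 kWh
box fan: Runtime = 1.5 h/day × 365 days = 547.5 h
box fan: 0.065 kW × 547.5 h = 35.5875 kWh
Total energy = 66.1875 kWh
Cost = 66.1875 × €0.26 = €17.21

€17.21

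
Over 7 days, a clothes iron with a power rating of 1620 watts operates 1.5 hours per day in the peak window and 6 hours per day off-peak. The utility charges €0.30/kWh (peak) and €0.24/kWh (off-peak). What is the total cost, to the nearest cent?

Peak energy = 1.62 kW × 1.5 h × 7 = 17.01 kWh
Off-peak energy = 1.62 kW × 6 h × 7 = 68.04 kWh
Cost = 17.01 × €0.30 + 68.04 × €0.24 = €5.103 + €16.3296 = €21.43

€21.43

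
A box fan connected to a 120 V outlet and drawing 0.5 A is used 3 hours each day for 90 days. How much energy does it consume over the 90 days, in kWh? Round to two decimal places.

16.20 kWh

Power = 0.5 A × 120 V = 60 W = 0.06 kW
Runtime = 3 h/day × 90 days = 270 h
Energy = 0.06 kW × 270 h = 16.2 kWh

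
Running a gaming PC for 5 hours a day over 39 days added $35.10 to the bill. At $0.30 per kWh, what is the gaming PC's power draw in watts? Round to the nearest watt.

Energy = $35.10 ÷ $0.30/kWh = 117 kWh
Runtime = 5 h/day × 39 days = 195 h
Power = 117 kWh ÷ 195 h = 0.6 kW = 600 W

600 W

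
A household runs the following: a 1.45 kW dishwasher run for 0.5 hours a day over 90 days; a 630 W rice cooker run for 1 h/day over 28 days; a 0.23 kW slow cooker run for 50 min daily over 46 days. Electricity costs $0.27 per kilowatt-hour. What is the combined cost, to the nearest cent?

$24.76

dishwasher: Runtime = 0.5 h/day × 90 days = 45 h
dishwasher: 1.45 kW × 45 h = 65.25 kWh
rice cooker: Runtime = 1 h/day × 28 days = 28 h
rice cooker: 0.63 kW × 28 h = 17.64 kWh
slow cooker: Runtime = 50 min × 46 = 2300 min = 38.333333… h
slow cooker: 0.23 kW × 38.333333… h = 8.816666… kWh
Total energy = 91.706666… kWh
Cost = 91.706666… × $0.27 = $24.76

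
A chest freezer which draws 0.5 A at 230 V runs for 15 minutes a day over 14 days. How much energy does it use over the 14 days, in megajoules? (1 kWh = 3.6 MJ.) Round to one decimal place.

1.4 MJ

Power = 0.5 A × 230 V = 115 W = 0.115 kW
Runtime = 15 min × 14 = 210 min = 3.5 h
Energy = 0.115 kW × 3.5 h = 0.4025 kWh
= 0.4025 × 3.6 MJ = 1.4 MJ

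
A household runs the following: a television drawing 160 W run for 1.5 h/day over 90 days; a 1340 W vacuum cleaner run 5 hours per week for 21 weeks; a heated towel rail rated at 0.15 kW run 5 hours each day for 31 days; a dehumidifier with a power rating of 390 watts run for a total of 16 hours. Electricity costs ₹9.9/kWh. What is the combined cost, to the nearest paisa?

television: Runtime = 1.5 h/day × 90 days = 135 h
television: 0.16 kW × 135 h = 21.6 kWh
vacuum cleaner: Runtime = 5 h/week × 21 weeks = 105 h
vacuum cleaner: 1.34 kW × 105 h = 140.7 kWh
heated towel rail: Runtime = 5 h/day × 31 days = 155 h
heated towel rail: 0.15 kW × 155 h = 23.25 kWh
dehumidifier: 0.39 kW × 16 h = 6.24 kWh
Total energy = 191.79 kWh
Cost = 191.79 × ₹9.9 = ₹1898.72

₹1898.72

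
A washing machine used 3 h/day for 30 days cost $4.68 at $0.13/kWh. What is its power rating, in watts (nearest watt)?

Energy = $4.68 ÷ $0.13/kWh = 36 kWh
Runtime = 3 h/day × 30 days = 90 h
Power = 36 kWh ÷ 90 h = 0.4 kW = 400 W

400 W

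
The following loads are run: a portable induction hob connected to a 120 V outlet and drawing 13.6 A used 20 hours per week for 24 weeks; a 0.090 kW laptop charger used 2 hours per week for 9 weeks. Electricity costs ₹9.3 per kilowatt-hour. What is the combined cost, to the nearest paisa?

₹7300.31

portable induction hob: Power = 13.6 A × 120 V = 1632 W = 1.632 kW
portable induction hob: Runtime = 20 h/week × 24 weeks = 480 h
portable induction hob: 1.632 kW × 480 h = 783.36 kWh
laptop charger: Runtime = 2 h/week × 9 weeks = 18 h
laptop charger: 0.09 kW × 18 h = 1.62 kWh
Total energy = 784.98 kWh
Cost = 784.98 × ₹9.3 = ₹7300.31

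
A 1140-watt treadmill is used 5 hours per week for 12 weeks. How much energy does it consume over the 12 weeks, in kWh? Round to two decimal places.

Runtime = 5 h/week × 12 weeks = 60 h
Energy = 1.14 kW × 60 h = 68.4 kWh

68.40 kWh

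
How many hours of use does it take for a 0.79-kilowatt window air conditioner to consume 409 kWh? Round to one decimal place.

517.7 h

Hours = 409 kWh ÷ 0.79 kW = 517.7 h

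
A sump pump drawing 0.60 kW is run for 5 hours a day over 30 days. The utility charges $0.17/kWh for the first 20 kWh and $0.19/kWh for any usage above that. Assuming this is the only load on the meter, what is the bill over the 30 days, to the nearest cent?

$16.70

Runtime = 5 h/day × 30 days = 150 h
Energy = 0.6 kW × 150 h = 90 kWh
Tier 1 (0–20 kWh): 20 × $0.17 = $3.4
Above 20 kWh: 70 × $0.19 = $13.3
Bill = $16.70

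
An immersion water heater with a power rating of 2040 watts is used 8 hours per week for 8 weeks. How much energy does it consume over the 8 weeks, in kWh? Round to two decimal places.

Runtime = 8 h/week × 8 weeks = 64 h
Energy = 2.04 kW × 64 h = 130.56 kWh

130.56 kWh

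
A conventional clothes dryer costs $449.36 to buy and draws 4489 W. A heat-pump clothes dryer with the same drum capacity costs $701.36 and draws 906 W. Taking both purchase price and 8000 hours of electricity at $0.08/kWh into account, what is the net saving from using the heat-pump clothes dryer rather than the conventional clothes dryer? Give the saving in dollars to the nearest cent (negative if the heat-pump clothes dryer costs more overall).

conventional clothes dryer: $449.36 + (4489/1000) kW × 8000 h × $0.08 = $449.36 + $2872.96 = $3322.32
heat-pump clothes dryer: $701.36 + (906/1000) kW × 8000 h × $0.08 = $701.36 + $579.84 = $1281.2
Saving = $3322.32 − $1281.2 = $2041.12

$2041.12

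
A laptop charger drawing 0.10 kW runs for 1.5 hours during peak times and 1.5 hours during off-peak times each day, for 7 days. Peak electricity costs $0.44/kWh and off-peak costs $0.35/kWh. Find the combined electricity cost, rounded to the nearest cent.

$0.83

Peak energy = 0.1 kW × 1.5 h × 7 = 1.05 kWh
Off-peak energy = 0.1 kW × 1.5 h × 7 = 1.05 kWh
Cost = 1.05 × $0.44 + 1.05 × $0.35 = $0.462 + $0.3675 = $0.83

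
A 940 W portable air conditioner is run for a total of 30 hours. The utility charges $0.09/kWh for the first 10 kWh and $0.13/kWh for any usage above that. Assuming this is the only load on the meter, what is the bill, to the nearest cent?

Energy = 0.94 kW × 30 h = 28.2 kWh
Tier 1 (0–10 kWh): 10 × $0.09 = $0.9
Above 10 kWh: 18.2 × $0.13 = $2.366
Bill = $3.27

$3.27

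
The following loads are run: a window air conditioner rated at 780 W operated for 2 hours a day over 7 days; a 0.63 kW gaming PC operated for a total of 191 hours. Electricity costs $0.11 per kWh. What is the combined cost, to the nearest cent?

window air conditioner: Runtime = 2 h/day × 7 days = 14 h
window air conditioner: 0.78 kW × 14 h = 10.92 kWh
gaming PC: 0.63 kW × 191 h = 120.33 kWh
Total energy = 131.25 kWh
Cost = 131.25 × $0.11 = $14.44

$14.44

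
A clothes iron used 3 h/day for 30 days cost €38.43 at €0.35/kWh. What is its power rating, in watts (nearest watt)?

Energy = €38.43 ÷ €0.35/kWh = 109.8 kWh
Runtime = 3 h/day × 30 days = 90 h
Power = 109.8 kWh ÷ 90 h = 1.22 kW = 1220 W

1220 W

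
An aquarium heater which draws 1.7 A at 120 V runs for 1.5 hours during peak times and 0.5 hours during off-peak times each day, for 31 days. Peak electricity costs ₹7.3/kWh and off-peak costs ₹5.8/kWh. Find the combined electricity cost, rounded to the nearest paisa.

₹87.59

Power = 1.7 A × 120 V = 204 W = 0.204 kW
Peak energy = 0.204 kW × 1.5 h × 31 = 9.486 kWh
Off-peak energy = 0.204 kW × 0.5 h × 31 = 3.162 kWh
Cost = 9.486 × ₹7.3 + 3.162 × ₹5.8 = ₹69.2478 + ₹18.3396 = ₹87.59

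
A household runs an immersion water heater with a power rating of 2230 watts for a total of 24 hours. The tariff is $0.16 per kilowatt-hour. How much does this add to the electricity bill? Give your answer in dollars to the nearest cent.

Energy = 2.23 kW × 24 h = 53.52 kWh
Cost = 53.52 kWh × $0.16/kWh = $8.56

$8.56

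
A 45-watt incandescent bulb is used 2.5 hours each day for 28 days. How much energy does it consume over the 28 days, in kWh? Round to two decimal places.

Runtime = 2.5 h/day × 28 days = 70 h
Energy = 0.045 kW × 70 h = 3.15 kWh

3.15 kWh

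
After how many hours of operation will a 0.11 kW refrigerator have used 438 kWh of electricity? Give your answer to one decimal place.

Hours = 438 kWh ÷ 0.11 kW = 3981.8 h

3981.8 h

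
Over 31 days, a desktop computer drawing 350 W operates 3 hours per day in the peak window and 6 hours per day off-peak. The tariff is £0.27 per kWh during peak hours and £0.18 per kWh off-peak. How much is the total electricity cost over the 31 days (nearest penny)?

Peak energy = 0.35 kW × 3 h × 31 = 32.55 kWh
Off-peak energy = 0.35 kW × 6 h × 31 = 65.1 kWh
Cost = 32.55 × £0.27 + 65.1 × £0.18 = £8.7885 + £11.718 = £20.51

£20.51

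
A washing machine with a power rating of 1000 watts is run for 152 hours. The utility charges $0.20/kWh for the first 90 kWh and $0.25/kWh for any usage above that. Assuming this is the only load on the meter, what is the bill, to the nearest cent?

$33.50

Energy = 1 kW × 152 h = 152 kWh
Tier 1 (0–90 kWh): 90 × $0.20 = $18
Above 90 kWh: 62 × $0.25 = $15.5
Bill = $33.50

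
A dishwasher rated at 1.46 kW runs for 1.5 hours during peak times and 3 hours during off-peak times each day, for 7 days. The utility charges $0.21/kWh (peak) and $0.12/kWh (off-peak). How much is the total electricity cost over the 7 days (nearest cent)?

Peak energy = 1.46 kW × 1.5 h × 7 = 15.33 kWh
Off-peak energy = 1.46 kW × 3 h × 7 = 30.66 kWh
Cost = 15.33 × $0.21 + 30.66 × $0.12 = $3.2193 + $3.6792 = $6.90

$6.90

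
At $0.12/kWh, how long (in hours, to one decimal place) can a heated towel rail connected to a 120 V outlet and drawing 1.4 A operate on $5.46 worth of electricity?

Power = 1.4 A × 120 V = 168 W = 0.168 kW
Energy available = $5.46 ÷ $0.12/kWh = 45.5 kWh
Hours = 45.5 kWh ÷ 0.168 kW = 270.8 h

270.8 h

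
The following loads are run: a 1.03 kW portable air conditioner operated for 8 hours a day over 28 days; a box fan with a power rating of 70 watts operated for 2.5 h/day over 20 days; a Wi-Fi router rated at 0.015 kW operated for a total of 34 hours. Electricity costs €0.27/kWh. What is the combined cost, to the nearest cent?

portable air conditioner: Runtime = 8 h/day × 28 days = 224 h
portable air conditioner: 1.03 kW × 224 h = 230.72 kWh
box fan: Runtime = 2.5 h/day × 20 days = 50 h
box fan: 0.07 kW × 50 h = 3.5 kWh
Wi-Fi router: 0.015 kW × 34 h = 0.51 kWh
Total energy = 234.73 kWh
Cost = 234.73 × €0.27 = €63.38

€63.38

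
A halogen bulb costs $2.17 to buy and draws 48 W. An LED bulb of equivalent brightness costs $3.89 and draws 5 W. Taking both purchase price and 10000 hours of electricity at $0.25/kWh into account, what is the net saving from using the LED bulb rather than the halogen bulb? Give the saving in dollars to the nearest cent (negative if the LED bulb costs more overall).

halogen bulb: $2.17 + (48/1000) kW × 10000 h × $0.25 = $2.17 + $120 = $122.17
LED bulb: $3.89 + (5/1000) kW × 10000 h × $0.25 = $3.89 + $12.5 = $16.39
Saving = $122.17 − $16.39 = $105.78

$105.78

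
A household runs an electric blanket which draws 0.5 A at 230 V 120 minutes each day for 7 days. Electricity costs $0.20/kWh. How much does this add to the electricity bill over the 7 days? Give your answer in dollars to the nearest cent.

$0.32

Power = 0.5 A × 230 V = 115 W = 0.115 kW
Runtime = 120 min × 7 = 840 min = 14 h
Energy = 0.115 kW × 14 h = 1.61 kWh
Cost = 1.61 kWh × $0.20/kWh = $0.32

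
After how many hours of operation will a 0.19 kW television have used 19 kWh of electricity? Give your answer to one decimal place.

Hours = 19 kWh ÷ 0.19 kW = 100.0 h

100.0 h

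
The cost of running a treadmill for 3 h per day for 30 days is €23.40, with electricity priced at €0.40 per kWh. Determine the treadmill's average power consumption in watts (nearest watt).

650 W

Energy = €23.40 ÷ €0.40/kWh = 58.5 kWh
Runtime = 3 h/day × 30 days = 90 h
Power = 58.5 kWh ÷ 90 h = 0.65 kW = 650 W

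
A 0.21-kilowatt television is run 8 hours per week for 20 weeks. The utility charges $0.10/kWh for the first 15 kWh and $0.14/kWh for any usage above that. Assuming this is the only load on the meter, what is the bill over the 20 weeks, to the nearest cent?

$4.10

Runtime = 8 h/week × 20 weeks = 160 h
Energy = 0.21 kW × 160 h = 33.6 kWh
Tier 1 (0–15 kWh): 15 × $0.10 = $1.5
Above 15 kWh: 18.6 × $0.14 = $2.604
Bill = $4.10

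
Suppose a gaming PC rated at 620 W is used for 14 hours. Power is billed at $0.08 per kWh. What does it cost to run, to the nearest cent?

Energy = 0.62 kW × 14 h = 8.68 kWh
Cost = 8.68 kWh × $0.08/kWh = $0.69

$0.69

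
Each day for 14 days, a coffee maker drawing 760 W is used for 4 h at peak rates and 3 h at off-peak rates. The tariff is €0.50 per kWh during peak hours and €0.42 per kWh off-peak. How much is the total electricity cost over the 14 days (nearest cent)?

Peak energy = 0.76 kW × 4 h × 14 = 42.56 kWh
Off-peak energy = 0.76 kW × 3 h × 14 = 31.92 kWh
Cost = 42.56 × €0.50 + 31.92 × €0.42 = €21.28 + €13.4064 = €34.69

€34.69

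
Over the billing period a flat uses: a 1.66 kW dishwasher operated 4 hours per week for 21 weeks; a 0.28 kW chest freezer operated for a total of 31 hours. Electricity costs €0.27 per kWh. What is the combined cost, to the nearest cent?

€39.99

dishwasher: Runtime = 4 h/week × 21 weeks = 84 h
dishwasher: 1.66 kW × 84 h = 139.44 kWh
chest freezer: 0.28 kW × 31 h = 8.68 kWh
Total energy = 148.12 kWh
Cost = 148.12 × €0.27 = €39.99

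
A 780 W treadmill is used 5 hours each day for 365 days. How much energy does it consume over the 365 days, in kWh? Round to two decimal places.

1423.50 kWh

Runtime = 5 h/day × 365 days = 1825 h
Energy = 0.78 kW × 1825 h = 1423.5 kWh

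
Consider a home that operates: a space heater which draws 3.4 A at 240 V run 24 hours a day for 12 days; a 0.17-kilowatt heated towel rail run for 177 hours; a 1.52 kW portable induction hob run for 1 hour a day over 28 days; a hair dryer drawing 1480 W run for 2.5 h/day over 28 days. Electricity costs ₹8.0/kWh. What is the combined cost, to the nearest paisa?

₹3290.06

space heater: Power = 3.4 A × 240 V = 816 W = 0.816 kW
space heater: Runtime = 24 h × 12 = 288 h
space heater: 0.816 kW × 288 h = 235.008 kWh
heated towel rail: 0.17 kW × 177 h = 30.09 kWh
portable induction hob: Runtime = 1 h/day × 28 days = 28 h
portable induction hob: 1.52 kW × 28 h = 42.56 kWh
hair dryer: Runtime = 2.5 h/day × 28 days = 70 h
hair dryer: 1.48 kW × 70 h = 103.6 kWh
Total energy = 411.258 kWh
Cost = 411.258 × ₹8.0 = ₹3290.06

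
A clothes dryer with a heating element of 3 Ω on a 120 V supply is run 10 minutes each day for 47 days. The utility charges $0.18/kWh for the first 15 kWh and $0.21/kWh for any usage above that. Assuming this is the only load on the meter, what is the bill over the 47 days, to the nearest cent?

Power = V²/R = 120²/3 = 4800 W = 4.8 kW
Runtime = 10 min × 47 = 470 min = 7.833333… h
Energy = 4.8 kW × 7.833333… h = 37.6 kWh
Tier 1 (0–15 kWh): 15 × $0.18 = $2.7
Above 15 kWh: 22.6 × $0.21 = $4.746
Bill = $7.45

$7.45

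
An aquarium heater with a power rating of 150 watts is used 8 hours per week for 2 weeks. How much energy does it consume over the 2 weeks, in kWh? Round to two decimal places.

2.40 kWh

Runtime = 8 h/week × 2 weeks = 16 h
Energy = 0.15 kW × 16 h = 2.4 kWh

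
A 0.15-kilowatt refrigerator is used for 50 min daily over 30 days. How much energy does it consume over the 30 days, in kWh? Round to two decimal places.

3.75 kWh

Runtime = 50 min × 30 = 1500 min = 25 h
Energy = 0.15 kW × 25 h = 3.75 kWh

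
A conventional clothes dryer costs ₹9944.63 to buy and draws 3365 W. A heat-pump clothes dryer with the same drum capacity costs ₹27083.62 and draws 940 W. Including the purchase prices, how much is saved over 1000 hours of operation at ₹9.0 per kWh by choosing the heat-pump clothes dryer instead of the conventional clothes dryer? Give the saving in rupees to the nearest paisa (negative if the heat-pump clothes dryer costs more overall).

conventional clothes dryer: ₹9944.63 + (3365/1000) kW × 1000 h × ₹9.0 = ₹9944.63 + ₹30285 = ₹40229.63
heat-pump clothes dryer: ₹27083.62 + (940/1000) kW × 1000 h × ₹9.0 = ₹27083.62 + ₹8460 = ₹35543.62
Saving = ₹40229.63 − ₹35543.62 = ₹4686.01

₹4686.01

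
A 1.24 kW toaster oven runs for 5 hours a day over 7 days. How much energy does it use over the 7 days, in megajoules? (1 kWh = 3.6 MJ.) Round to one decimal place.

156.2 MJ

Runtime = 5 h/day × 7 days = 35 h
Energy = 1.24 kW × 35 h = 43.4 kWh
= 43.4 × 3.6 MJ = 156.2 MJ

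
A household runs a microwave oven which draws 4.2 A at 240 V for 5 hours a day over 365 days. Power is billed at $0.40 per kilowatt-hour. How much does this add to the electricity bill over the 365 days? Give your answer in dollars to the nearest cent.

Power = 4.2 A × 240 V = 1008 W = 1.008 kW
Runtime = 5 h/day × 365 days = 1825 h
Energy = 1.008 kW × 1825 h = 1839.6 kWh
Cost = 1839.6 kWh × $0.40/kWh = $735.84

$735.84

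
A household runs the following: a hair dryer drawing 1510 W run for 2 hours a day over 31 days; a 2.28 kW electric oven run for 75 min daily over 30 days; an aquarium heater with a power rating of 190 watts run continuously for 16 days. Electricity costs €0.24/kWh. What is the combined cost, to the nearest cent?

€60.50

hair dryer: Runtime = 2 h/day × 31 days = 62 h
hair dryer: 1.51 kW × 62 h = 93.62 kWh
electric oven: Runtime = 75 min × 30 = 2250 min = 37.5 h
electric oven: 2.28 kW × 37.5 h = 85.5 kWh
aquarium heater: Runtime = 24 h × 16 = 384 h
aquarium heater: 0.19 kW × 384 h = 72.96 kWh
Total energy = 252.08 kWh
Cost = 252.08 × €0.24 = €60.50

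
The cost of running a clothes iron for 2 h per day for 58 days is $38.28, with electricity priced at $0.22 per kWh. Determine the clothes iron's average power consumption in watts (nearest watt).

Energy = $38.28 ÷ $0.22/kWh = 174 kWh
Runtime = 2 h/day × 58 days = 116 h
Power = 174 kWh ÷ 116 h = 1.5 kW = 1500 W

1500 W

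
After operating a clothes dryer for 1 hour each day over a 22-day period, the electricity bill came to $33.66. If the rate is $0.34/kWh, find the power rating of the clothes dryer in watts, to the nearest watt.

Energy = $33.66 ÷ $0.34/kWh = 99 kWh
Runtime = 1 h/day × 22 days = 22 h
Power = 99 kWh ÷ 22 h = 4.5 kW = 4500 W

4500 W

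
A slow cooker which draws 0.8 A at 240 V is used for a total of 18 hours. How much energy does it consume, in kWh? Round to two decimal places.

3.46 kWh

Power = 0.8 A × 240 V = 192 W = 0.192 kW
Energy = 0.192 kW × 18 h = 3.456 kWh ≈ 3.46 kWh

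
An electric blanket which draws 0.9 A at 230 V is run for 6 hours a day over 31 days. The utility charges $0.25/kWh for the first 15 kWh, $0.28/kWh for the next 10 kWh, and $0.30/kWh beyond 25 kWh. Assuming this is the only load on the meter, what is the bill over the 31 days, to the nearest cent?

$10.60

Power = 0.9 A × 230 V = 207 W = 0.207 kW
Runtime = 6 h/day × 31 days = 186 h
Energy = 0.207 kW × 186 h = 38.502 kWh
Tier 1 (0–15 kWh): 15 × $0.25 = $3.75
Tier 2 (15–25 kWh): 10 × $0.28 = $2.8
Above 25 kWh: 13.502 × $0.30 = $4.0506
Bill = $10.60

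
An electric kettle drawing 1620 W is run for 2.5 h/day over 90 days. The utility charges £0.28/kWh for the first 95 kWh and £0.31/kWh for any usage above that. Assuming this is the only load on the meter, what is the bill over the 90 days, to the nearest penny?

Runtime = 2.5 h/day × 90 days = 225 h
Energy = 1.62 kW × 225 h = 364.5 kWh
Tier 1 (0–95 kWh): 95 × £0.28 = £26.6
Above 95 kWh: 269.5 × £0.31 = £83.545
Bill = £110.15

£110.15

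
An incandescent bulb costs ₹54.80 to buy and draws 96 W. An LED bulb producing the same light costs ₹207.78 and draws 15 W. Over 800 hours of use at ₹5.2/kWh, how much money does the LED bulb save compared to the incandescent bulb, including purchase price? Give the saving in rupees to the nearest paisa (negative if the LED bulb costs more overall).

₹183.98

incandescent bulb: ₹54.80 + (96/1000) kW × 800 h × ₹5.2 = ₹54.80 + ₹399.36 = ₹454.16
LED bulb: ₹207.78 + (15/1000) kW × 800 h × ₹5.2 = ₹207.78 + ₹62.4 = ₹270.18
Saving = ₹454.16 − ₹270.18 = ₹183.98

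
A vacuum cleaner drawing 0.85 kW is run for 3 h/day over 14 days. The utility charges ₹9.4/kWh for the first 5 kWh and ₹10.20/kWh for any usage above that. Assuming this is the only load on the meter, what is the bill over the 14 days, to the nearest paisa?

Runtime = 3 h/day × 14 days = 42 h
Energy = 0.85 kW × 42 h = 35.7 kWh
Tier 1 (0–5 kWh): 5 × ₹9.4 = ₹47
Above 5 kWh: 30.7 × ₹10.20 = ₹313.14
Bill = ₹360.14

₹360.14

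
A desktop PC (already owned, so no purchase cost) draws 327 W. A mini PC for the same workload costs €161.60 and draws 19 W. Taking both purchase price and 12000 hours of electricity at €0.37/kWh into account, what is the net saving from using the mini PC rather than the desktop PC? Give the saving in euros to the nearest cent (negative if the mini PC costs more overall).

€1205.92

desktop PC: €0.00 + (327/1000) kW × 12000 h × €0.37 = €0.00 + €1451.88 = €1451.88
mini PC: €161.60 + (19/1000) kW × 12000 h × €0.37 = €161.60 + €84.36 = €245.96
Saving = €1451.88 − €245.96 = €1205.92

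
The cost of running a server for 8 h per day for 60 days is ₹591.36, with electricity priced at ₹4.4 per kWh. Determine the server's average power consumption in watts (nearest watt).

Energy = ₹591.36 ÷ ₹4.4/kWh = 134.4 kWh
Runtime = 8 h/day × 60 days = 480 h
Power = 134.4 kWh ÷ 480 h = 0.28 kW = 280 W

280 W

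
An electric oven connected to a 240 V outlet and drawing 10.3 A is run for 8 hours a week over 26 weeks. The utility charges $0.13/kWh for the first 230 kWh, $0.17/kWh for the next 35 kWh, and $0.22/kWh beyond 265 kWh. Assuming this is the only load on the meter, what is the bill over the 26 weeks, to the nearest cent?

$90.67

Power = 10.3 A × 240 V = 2472 W = 2.472 kW
Runtime = 8 h/week × 26 weeks = 208 h
Energy = 2.472 kW × 208 h = 514.176 kWh
Tier 1 (0–230 kWh): 230 × $0.13 = $29.9
Tier 2 (230–265 kWh): 35 × $0.17 = $5.95
Above 265 kWh: 249.176 × $0.22 = $54.81872
Bill = $90.67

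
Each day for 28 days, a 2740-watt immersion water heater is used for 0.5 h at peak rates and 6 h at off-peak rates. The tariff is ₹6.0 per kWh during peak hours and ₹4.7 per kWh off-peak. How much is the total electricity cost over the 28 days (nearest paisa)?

₹2393.66

Peak energy = 2.74 kW × 0.5 h × 28 = 38.36 kWh
Off-peak energy = 2.74 kW × 6 h × 28 = 460.32 kWh
Cost = 38.36 × ₹6.0 + 460.32 × ₹4.7 = ₹230.16 + ₹2163.504 = ₹2393.66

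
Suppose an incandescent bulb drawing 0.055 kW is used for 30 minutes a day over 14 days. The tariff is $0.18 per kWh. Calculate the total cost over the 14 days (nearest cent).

$0.07

Runtime = 30 min × 14 = 420 min = 7 h
Energy = 0.055 kW × 7 h = 0.385 kWh
Cost = 0.385 kWh × $0.18/kWh = $0.07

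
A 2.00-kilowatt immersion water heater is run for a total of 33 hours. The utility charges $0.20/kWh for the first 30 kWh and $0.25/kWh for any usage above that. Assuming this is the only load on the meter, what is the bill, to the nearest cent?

$15.00

Energy = 2 kW × 33 h = 66 kWh
Tier 1 (0–30 kWh): 30 × $0.20 = $6
Above 30 kWh: 36 × $0.25 = $9
Bill = $15.00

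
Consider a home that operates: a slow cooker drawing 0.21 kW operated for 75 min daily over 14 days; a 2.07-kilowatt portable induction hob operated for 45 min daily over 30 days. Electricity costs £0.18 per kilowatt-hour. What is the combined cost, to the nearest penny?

slow cooker: Runtime = 75 min × 14 = 1050 min = 17.5 h
slow cooker: 0.21 kW × 17.5 h = 3.675 kWh
portable induction hob: Runtime = 45 min × 30 = 1350 min = 22.5 h
portable induction hob: 2.07 kW × 22.5 h = 46.575 kWh
Total energy = 50.25 kWh
Cost = 50.25 × £0.18 = £9.05

£9.05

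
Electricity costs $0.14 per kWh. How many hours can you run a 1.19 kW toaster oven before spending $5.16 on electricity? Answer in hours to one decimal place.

31.0 h

Energy available = $5.16 ÷ $0.14/kWh = 36.8571 kWh
Hours = 36.8571 kWh ÷ 1.19 kW = 31.0 h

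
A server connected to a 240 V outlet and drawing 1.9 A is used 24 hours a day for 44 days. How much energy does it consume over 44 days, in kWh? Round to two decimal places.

Power = 1.9 A × 240 V = 456 W = 0.456 kW
Runtime = 24 h × 44 = 1056 h
Energy = 0.456 kW × 1056 h = 481.536 kWh ≈ 481.54 kWh

481.54 kWh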